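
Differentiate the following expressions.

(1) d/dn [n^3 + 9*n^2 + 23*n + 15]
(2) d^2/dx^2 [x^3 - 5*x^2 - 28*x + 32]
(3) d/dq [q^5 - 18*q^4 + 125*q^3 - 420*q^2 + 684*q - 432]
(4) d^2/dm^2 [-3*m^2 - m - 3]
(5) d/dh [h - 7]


(1) = 3*n^2 + 18*n + 23
(2) = 6*x - 10
(3) = 5*q^4 - 72*q^3 + 375*q^2 - 840*q + 684
(4) = -6
(5) = 1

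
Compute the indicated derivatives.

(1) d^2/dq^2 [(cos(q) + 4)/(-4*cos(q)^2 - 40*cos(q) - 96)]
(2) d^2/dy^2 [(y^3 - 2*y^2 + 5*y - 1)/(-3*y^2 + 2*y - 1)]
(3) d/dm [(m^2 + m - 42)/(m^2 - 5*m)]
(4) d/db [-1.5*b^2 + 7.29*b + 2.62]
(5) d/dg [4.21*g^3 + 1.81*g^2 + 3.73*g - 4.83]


(1) = (cos(q)^2 - 6*cos(q) - 2)/(4*(cos(q) + 6)^3)
(2) = 2*(-34*y^3 + 15*y^2 + 24*y - 7)/(27*y^6 - 54*y^5 + 63*y^4 - 44*y^3 + 21*y^2 - 6*y + 1)
(3) = 6*(-m^2 + 14*m - 35)/(m^2*(m^2 - 10*m + 25))
(4) = 7.29 - 3.0*b
(5) = 12.63*g^2 + 3.62*g + 3.73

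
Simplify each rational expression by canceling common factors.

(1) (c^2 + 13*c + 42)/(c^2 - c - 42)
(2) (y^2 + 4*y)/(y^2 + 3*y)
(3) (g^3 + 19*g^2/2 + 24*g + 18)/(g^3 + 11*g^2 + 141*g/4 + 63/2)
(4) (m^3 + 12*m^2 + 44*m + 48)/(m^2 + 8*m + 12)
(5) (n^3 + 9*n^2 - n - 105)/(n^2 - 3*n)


(1) = (c + 7)/(c - 7)
(2) = (y + 4)/(y + 3)
(3) = (2*g + 4)/(2*g + 7)
(4) = m + 4
(5) = (n^2 + 12*n + 35)/n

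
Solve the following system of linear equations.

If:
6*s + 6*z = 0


Then:
s = -z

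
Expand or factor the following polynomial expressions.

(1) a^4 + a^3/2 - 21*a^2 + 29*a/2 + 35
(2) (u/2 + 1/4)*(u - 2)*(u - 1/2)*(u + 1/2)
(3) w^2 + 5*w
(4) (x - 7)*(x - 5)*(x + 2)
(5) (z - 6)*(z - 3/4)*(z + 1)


(1) = (a - 7/2)*(a - 2)*(a + 1)*(a + 5)
(2) = u^4/2 - 3*u^3/4 - 5*u^2/8 + 3*u/16 + 1/8
(3) = w*(w + 5)
(4) = x^3 - 10*x^2 + 11*x + 70
(5) = z^3 - 23*z^2/4 - 9*z/4 + 9/2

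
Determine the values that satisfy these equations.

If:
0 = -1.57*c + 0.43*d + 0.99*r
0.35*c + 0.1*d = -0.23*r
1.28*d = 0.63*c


Then:
c = 0.00
d = 0.00
r = 0.00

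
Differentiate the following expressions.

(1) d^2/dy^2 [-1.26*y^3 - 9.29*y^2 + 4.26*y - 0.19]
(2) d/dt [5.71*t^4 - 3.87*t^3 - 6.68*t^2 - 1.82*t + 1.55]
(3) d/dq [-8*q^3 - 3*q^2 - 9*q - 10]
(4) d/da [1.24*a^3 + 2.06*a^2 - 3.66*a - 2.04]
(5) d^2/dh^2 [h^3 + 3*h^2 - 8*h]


(1) = -7.56*y - 18.58
(2) = 22.84*t^3 - 11.61*t^2 - 13.36*t - 1.82
(3) = -24*q^2 - 6*q - 9
(4) = 3.72*a^2 + 4.12*a - 3.66
(5) = 6*h + 6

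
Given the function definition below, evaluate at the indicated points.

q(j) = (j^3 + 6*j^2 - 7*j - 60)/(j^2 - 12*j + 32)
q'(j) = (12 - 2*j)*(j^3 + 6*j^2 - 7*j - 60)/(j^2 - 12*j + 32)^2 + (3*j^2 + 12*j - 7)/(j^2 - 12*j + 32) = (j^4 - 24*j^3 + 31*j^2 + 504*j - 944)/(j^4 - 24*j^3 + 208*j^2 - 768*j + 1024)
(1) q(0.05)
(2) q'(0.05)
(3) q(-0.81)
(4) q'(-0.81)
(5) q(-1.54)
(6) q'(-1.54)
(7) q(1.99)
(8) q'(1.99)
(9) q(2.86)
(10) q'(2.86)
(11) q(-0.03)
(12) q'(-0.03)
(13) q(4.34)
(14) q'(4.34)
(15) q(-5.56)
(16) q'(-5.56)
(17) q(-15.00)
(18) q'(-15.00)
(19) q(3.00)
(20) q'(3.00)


(1) = -1.92
(2) = -0.93
(3) = -1.20
(4) = -0.73
(5) = -0.73
(6) = -0.56
(7) = -3.50
(8) = 0.06
(9) = -1.29
(10) = 7.47
(11) = -1.85
(12) = -0.92
(13) = -83.88
(14) = 142.15
(15) = -0.06
(16) = 0.14
(17) = -4.53
(18) = 0.68
(19) = 0.00
(20) = 11.20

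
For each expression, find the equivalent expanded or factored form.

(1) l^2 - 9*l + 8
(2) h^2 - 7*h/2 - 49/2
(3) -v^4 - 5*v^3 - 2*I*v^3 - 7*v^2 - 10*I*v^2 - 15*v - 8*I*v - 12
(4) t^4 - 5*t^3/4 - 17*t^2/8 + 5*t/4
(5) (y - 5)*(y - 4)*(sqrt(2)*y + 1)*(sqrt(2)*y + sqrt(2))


(1) = (l - 8)*(l - 1)
(2) = (h - 7)*(h + 7/2)
(3) = (v + 4)*(v + 3*I)*(I*v + 1)*(I*v + I)
(4) = t*(t - 2)*(t - 1/2)*(t + 5/4)
(5) = 2*y^4 - 16*y^3 + sqrt(2)*y^3 - 8*sqrt(2)*y^2 + 22*y^2 + 11*sqrt(2)*y + 40*y + 20*sqrt(2)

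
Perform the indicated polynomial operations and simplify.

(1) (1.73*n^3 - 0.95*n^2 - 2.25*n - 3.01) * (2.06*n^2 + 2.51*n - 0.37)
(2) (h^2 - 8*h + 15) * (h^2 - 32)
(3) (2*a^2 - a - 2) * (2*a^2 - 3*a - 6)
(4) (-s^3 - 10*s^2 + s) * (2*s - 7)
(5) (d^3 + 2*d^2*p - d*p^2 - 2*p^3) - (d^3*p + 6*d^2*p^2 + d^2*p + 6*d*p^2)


(1) = 3.5638*n^5 + 2.3853*n^4 - 7.6596*n^3 - 11.4966*n^2 - 6.7226*n + 1.1137
(2) = h^4 - 8*h^3 - 17*h^2 + 256*h - 480
(3) = 4*a^4 - 8*a^3 - 13*a^2 + 12*a + 12
(4) = -2*s^4 - 13*s^3 + 72*s^2 - 7*s
(5) = -d^3*p + d^3 - 6*d^2*p^2 + d^2*p - 7*d*p^2 - 2*p^3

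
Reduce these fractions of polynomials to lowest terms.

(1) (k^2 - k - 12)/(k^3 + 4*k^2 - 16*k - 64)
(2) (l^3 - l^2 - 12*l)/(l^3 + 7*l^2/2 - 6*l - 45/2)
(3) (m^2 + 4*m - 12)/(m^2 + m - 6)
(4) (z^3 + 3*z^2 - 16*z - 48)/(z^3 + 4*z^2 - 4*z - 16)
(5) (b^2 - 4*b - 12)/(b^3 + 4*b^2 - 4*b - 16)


(1) = (k + 3)/(k^2 + 8*k + 16)
(2) = (2*l^2 - 8*l)/(2*l^2 + l - 15)
(3) = (m + 6)/(m + 3)
(4) = (z^2 - z - 12)/(z^2 - 4)
(5) = (b - 6)/(b^2 + 2*b - 8)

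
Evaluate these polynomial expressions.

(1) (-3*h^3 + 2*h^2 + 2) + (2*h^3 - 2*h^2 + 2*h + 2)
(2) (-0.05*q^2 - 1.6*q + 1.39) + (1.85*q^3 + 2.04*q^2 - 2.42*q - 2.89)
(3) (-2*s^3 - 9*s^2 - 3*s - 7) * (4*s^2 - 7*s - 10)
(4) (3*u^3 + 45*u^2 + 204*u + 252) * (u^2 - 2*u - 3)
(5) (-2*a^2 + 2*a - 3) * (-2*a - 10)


(1) = -h^3 + 2*h + 4
(2) = 1.85*q^3 + 1.99*q^2 - 4.02*q - 1.5
(3) = -8*s^5 - 22*s^4 + 71*s^3 + 83*s^2 + 79*s + 70
(4) = 3*u^5 + 39*u^4 + 105*u^3 - 291*u^2 - 1116*u - 756
(5) = 4*a^3 + 16*a^2 - 14*a + 30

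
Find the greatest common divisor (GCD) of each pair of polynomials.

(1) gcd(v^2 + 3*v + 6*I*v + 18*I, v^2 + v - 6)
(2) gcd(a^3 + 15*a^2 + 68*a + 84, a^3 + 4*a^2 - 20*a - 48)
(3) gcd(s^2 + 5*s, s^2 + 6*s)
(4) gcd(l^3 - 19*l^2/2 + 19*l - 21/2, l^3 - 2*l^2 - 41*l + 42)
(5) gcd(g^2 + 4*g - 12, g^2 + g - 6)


(1) = v + 3
(2) = a^2 + 8*a + 12
(3) = s
(4) = gcd((l - 7)*(l - 3/2)*(l - 1), (l - 7)*(l - 1)*(l + 6)) = l^2 - 8*l + 7
(5) = g - 2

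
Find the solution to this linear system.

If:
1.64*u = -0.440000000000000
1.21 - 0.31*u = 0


Then:
No Solution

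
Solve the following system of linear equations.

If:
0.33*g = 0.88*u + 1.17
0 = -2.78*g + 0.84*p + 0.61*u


Then:
g = 2.66666666666667*u + 3.54545454545455
p = 8.09920634920635*u + 11.7337662337662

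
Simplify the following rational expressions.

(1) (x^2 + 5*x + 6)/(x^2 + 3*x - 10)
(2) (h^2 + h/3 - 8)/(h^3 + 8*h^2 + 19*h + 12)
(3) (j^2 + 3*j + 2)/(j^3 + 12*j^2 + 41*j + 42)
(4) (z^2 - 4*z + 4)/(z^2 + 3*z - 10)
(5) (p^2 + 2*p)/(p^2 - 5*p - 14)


(1) = (x^2 + 5*x + 6)/(x^2 + 3*x - 10)
(2) = (3*h - 8)/(3*h^2 + 15*h + 12)
(3) = (j + 1)/(j^2 + 10*j + 21)
(4) = (z - 2)/(z + 5)
(5) = p/(p - 7)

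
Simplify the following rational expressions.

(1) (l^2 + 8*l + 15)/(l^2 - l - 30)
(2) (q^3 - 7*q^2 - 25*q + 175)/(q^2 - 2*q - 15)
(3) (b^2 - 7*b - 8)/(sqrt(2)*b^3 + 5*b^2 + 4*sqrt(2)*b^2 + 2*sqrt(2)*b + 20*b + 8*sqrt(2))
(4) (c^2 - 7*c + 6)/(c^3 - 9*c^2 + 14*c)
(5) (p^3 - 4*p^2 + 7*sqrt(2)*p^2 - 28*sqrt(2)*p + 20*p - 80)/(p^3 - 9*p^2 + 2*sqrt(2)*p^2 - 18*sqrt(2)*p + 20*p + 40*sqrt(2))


(1) = (l + 3)/(l - 6)
(2) = (q^2 - 2*q - 35)/(q + 3)
(3) = (b^2 - 7*b - 8)/(sqrt(2)*b^3 + b^2*(5 + 4*sqrt(2)) + b*(2*sqrt(2) + 20) + 8*sqrt(2))
(4) = (c^2 - 7*c + 6)/(c^3 - 9*c^2 + 14*c)
(5) = (p + 5*sqrt(2))/(p - 5)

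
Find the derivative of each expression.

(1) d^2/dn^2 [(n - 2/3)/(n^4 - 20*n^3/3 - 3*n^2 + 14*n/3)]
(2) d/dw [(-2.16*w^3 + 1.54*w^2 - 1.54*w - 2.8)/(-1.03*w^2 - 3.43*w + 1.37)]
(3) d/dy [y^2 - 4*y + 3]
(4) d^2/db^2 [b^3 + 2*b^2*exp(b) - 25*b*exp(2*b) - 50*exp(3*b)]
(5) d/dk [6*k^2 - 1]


(1) = 2*(6*n^4 - 48*n^3 + 87*n^2 + 126*n + 49)/(n^3*(n^6 - 18*n^5 + 87*n^4 + 36*n^3 - 609*n^2 - 882*n - 343))
(2) = (2.2248*w^4 + 14.8176*w^3 - 15.746*w^2 - 1.5484*w - 11.7138)/(1.0609*w^4 + 7.0658*w^3 + 8.9427*w^2 - 9.3982*w + 1.8769)
(3) = 2*y - 4
(4) = 2*b^2*exp(b) - 100*b*exp(2*b) + 8*b*exp(b) + 6*b - 450*exp(3*b) - 100*exp(2*b) + 4*exp(b)
(5) = 12*k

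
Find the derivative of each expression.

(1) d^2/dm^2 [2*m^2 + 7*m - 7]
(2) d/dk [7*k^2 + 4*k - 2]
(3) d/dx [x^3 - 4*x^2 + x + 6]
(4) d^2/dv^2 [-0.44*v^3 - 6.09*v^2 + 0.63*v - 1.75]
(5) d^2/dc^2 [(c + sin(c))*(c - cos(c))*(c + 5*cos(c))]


(1) = 4
(2) = 14*k + 4
(3) = 3*x^2 - 8*x + 1
(4) = -2.64*v - 12.18
(5) = -c^2*sin(c) - 4*c^2*cos(c) - 16*c*sin(c) - 8*c*sin(2*c) + 4*c*cos(c) + 10*c*cos(2*c) + 6*c + 13*sin(c)/4 + 10*sin(2*c) + 45*sin(3*c)/4 + 8*cos(c) + 8*cos(2*c)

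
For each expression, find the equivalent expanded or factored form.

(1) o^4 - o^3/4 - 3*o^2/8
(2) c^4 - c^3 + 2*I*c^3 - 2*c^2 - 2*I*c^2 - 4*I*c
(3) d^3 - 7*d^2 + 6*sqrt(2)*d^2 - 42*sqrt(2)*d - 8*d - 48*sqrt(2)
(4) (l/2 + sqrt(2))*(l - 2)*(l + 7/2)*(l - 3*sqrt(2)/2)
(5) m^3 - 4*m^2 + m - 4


(1) = o^2*(o - 3/4)*(o + 1/2)
(2) = c*(c - 2)*(c + 1)*(c + 2*I)
(3) = (d - 8)*(d + 1)*(d + 6*sqrt(2))
(4) = l^4/2 + sqrt(2)*l^3/4 + 3*l^3/4 - 13*l^2/2 + 3*sqrt(2)*l^2/8 - 9*l/2 - 7*sqrt(2)*l/4 + 21
(5) = (m - 4)*(m - I)*(m + I)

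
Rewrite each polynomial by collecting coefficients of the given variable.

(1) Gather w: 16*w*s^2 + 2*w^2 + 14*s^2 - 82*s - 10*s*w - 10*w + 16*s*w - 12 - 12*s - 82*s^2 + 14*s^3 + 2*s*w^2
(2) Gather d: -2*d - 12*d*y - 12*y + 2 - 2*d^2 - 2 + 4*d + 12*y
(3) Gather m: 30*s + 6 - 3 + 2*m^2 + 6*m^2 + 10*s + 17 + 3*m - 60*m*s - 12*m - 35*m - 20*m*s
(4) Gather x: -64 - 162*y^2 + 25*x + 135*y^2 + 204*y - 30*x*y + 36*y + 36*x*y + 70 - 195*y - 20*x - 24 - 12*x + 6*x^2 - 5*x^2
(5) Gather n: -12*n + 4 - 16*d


(1) = 14*s^3 - 68*s^2 - 94*s + w^2*(2*s + 2) + w*(16*s^2 + 6*s - 10) - 12
(2) = -2*d^2 + d*(2 - 12*y)
(3) = 8*m^2 + m*(-80*s - 44) + 40*s + 20
(4) = x^2 + x*(6*y - 7) - 27*y^2 + 45*y - 18
(5) = -16*d - 12*n + 4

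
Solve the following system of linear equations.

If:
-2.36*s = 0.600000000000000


Then:
s = -0.25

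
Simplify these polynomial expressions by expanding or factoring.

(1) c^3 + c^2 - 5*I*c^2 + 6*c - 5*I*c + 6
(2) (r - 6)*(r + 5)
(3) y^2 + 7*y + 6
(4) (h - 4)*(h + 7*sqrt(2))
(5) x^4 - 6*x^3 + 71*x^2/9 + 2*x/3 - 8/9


(1) = (c + 1)*(c - 6*I)*(c + I)
(2) = r^2 - r - 30
(3) = (y + 1)*(y + 6)
(4) = h^2 - 4*h + 7*sqrt(2)*h - 28*sqrt(2)
(5) = (x - 4)*(x - 2)*(x - 1/3)*(x + 1/3)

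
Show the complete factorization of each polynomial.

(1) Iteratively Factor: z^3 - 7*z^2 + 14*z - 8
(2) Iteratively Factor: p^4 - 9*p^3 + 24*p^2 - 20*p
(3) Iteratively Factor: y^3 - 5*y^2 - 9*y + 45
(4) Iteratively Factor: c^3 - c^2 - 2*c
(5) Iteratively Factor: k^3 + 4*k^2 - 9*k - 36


(1) = (z - 2)*(z^2 - 5*z + 4) = (z - 2)*(z - 1)*(z - 4)
(2) = (p - 5)*(p^3 - 4*p^2 + 4*p) = (p - 5)*(p - 2)*(p^2 - 2*p) = p*(p - 5)*(p - 2)*(p - 2)
(3) = (y - 3)*(y^2 - 2*y - 15) = (y - 5)*(y - 3)*(y + 3)
(4) = (c - 2)*(c^2 + c) = c*(c - 2)*(c + 1)
(5) = (k - 3)*(k^2 + 7*k + 12) = (k - 3)*(k + 4)*(k + 3)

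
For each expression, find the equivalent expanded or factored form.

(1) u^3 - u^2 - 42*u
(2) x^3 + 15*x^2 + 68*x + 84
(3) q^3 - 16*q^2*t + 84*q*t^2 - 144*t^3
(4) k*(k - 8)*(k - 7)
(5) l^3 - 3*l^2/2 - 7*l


(1) = u*(u - 7)*(u + 6)
(2) = (x + 2)*(x + 6)*(x + 7)
(3) = (q - 6*t)^2*(q - 4*t)
(4) = k^3 - 15*k^2 + 56*k
(5) = l*(l - 7/2)*(l + 2)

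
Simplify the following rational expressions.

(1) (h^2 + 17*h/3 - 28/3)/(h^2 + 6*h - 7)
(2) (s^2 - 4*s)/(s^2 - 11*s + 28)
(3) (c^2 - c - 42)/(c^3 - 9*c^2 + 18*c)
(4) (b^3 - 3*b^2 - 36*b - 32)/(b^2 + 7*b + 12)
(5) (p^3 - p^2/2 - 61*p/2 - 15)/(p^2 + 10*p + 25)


(1) = (3*h - 4)/(3*h - 3)
(2) = s/(s - 7)
(3) = (c^2 - c - 42)/(c^3 - 9*c^2 + 18*c)
(4) = (b^2 - 7*b - 8)/(b + 3)
(5) = (2*p^2 - 11*p - 6)/(2*p + 10)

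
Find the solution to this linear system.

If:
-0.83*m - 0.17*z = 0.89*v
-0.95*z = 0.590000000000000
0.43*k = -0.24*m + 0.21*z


Then:
k = 0.598486971140375*v - 0.374302104378346
m = 0.12720355104629 - 1.07228915662651*v
z = -0.62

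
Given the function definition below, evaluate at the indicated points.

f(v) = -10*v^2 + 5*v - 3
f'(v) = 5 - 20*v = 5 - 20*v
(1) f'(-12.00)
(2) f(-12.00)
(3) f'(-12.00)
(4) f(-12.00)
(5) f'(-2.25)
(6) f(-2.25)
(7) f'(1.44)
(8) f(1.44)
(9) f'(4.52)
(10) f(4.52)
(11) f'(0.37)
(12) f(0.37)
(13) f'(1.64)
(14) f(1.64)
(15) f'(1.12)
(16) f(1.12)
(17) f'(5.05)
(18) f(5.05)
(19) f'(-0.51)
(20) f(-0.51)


(1) = 245.00
(2) = -1503.00
(3) = 245.00
(4) = -1503.00
(5) = 50.00
(6) = -64.88
(7) = -23.80
(8) = -16.54
(9) = -85.40
(10) = -184.70
(11) = -2.40
(12) = -2.52
(13) = -27.80
(14) = -21.70
(15) = -17.40
(16) = -9.94
(17) = -96.00
(18) = -232.77
(19) = 15.20
(20) = -8.15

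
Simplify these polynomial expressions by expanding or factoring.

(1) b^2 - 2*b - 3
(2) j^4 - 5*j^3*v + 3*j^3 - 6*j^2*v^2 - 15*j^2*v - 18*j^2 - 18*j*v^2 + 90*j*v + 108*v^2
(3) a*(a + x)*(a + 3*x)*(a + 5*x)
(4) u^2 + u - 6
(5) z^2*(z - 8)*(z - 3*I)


(1) = (b - 3)*(b + 1)
(2) = (j - 3)*(j + 6)*(j - 6*v)*(j + v)
(3) = a^4 + 9*a^3*x + 23*a^2*x^2 + 15*a*x^3
(4) = (u - 2)*(u + 3)
(5) = z^4 - 8*z^3 - 3*I*z^3 + 24*I*z^2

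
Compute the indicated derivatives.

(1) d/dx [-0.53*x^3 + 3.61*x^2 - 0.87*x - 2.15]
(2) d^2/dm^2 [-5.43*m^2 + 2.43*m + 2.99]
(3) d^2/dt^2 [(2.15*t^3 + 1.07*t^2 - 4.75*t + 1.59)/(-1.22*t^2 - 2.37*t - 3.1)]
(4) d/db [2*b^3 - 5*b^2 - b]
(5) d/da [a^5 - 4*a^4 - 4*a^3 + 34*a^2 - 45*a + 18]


(1) = -1.59*x^2 + 7.22*x - 0.87
(2) = -10.8600000000000
(3) = (12.437326*t^3 - 84.695196*t^2 - 259.339956*t - 96.196882)/(1.815848*t^6 + 10.582524*t^5 + 34.399974*t^4 + 67.092093*t^3 + 87.40977*t^2 + 68.3271*t + 29.791)
(4) = 6*b^2 - 10*b - 1
(5) = 5*a^4 - 16*a^3 - 12*a^2 + 68*a - 45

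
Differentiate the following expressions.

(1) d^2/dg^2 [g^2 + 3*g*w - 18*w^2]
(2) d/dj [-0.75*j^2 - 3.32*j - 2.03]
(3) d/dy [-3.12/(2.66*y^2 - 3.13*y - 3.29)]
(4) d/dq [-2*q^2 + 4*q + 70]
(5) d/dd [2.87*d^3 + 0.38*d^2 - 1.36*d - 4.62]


(1) = 2
(2) = -1.5*j - 3.32
(3) = (16.5984*y - 9.7656)/(-2.66*y^2 + 3.13*y + 3.29)^2
(4) = 4 - 4*q
(5) = 8.61*d^2 + 0.76*d - 1.36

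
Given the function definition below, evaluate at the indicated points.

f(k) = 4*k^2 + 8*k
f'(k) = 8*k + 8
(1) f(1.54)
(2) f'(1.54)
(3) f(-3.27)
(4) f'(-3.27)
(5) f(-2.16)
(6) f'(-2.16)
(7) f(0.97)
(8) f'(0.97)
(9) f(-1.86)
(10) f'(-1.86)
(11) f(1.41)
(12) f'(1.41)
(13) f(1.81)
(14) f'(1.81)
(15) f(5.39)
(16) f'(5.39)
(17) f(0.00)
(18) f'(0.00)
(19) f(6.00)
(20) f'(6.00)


(1) = 21.81
(2) = 20.32
(3) = 16.61
(4) = -18.16
(5) = 1.38
(6) = -9.28
(7) = 11.52
(8) = 15.76
(9) = -1.04
(10) = -6.88
(11) = 19.23
(12) = 19.28
(13) = 27.58
(14) = 22.48
(15) = 159.33
(16) = 51.12
(17) = 0.00
(18) = 8.00
(19) = 192.00
(20) = 56.00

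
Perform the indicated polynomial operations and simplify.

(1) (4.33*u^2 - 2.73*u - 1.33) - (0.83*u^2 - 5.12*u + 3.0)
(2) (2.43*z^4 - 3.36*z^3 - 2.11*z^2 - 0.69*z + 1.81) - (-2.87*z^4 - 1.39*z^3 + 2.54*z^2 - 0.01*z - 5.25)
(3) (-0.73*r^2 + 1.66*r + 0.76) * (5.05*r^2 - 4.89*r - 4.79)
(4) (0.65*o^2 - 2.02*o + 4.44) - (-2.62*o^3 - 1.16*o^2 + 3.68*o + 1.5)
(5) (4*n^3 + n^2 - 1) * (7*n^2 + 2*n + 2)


(1) = 3.5*u^2 + 2.39*u - 4.33
(2) = 5.3*z^4 - 1.97*z^3 - 4.65*z^2 - 0.68*z + 7.06
(3) = -3.6865*r^4 + 11.9527*r^3 - 0.7827*r^2 - 11.6678*r - 3.6404
(4) = 2.62*o^3 + 1.81*o^2 - 5.7*o + 2.94
(5) = 28*n^5 + 15*n^4 + 10*n^3 - 5*n^2 - 2*n - 2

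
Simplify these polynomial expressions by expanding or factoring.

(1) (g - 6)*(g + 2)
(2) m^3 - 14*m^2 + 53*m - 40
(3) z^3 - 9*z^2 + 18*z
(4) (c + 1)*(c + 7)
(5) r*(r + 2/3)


(1) = g^2 - 4*g - 12
(2) = (m - 8)*(m - 5)*(m - 1)
(3) = z*(z - 6)*(z - 3)
(4) = c^2 + 8*c + 7
(5) = r^2 + 2*r/3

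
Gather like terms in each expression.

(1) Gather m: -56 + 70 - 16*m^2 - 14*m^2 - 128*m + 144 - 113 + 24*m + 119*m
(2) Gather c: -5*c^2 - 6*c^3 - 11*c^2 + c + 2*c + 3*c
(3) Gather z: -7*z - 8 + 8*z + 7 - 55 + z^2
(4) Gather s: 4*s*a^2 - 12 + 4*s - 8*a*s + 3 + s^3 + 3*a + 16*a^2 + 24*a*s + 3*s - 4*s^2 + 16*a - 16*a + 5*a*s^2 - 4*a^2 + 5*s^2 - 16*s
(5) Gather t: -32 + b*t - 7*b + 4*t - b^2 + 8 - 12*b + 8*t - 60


(1) = -30*m^2 + 15*m + 45
(2) = -6*c^3 - 16*c^2 + 6*c
(3) = z^2 + z - 56
(4) = 12*a^2 + 3*a + s^3 + s^2*(5*a + 1) + s*(4*a^2 + 16*a - 9) - 9
(5) = -b^2 - 19*b + t*(b + 12) - 84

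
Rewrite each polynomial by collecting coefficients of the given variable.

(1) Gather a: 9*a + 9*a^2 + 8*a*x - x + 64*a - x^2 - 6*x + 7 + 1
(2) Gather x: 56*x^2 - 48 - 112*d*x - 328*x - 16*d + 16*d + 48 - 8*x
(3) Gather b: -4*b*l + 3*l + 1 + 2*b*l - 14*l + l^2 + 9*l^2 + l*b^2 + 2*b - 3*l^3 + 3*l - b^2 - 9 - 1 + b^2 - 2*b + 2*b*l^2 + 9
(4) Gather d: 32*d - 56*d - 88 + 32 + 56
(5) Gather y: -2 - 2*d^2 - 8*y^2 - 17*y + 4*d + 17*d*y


(1) = 9*a^2 + a*(8*x + 73) - x^2 - 7*x + 8
(2) = 56*x^2 + x*(-112*d - 336)
(3) = b^2*l + b*(2*l^2 - 2*l) - 3*l^3 + 10*l^2 - 8*l
(4) = -24*d
(5) = -2*d^2 + 4*d - 8*y^2 + y*(17*d - 17) - 2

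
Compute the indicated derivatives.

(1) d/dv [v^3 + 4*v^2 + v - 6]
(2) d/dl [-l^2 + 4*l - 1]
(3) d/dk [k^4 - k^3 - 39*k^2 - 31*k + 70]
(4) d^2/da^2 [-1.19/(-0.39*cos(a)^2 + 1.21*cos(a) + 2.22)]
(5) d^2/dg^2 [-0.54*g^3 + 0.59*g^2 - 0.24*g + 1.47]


(1) = 3*v^2 + 8*v + 1
(2) = 4 - 2*l
(3) = 4*k^3 - 3*k^2 - 78*k - 31
(4) = (0.723996*(1 - cos(a)^2)^2 - 1.684683*cos(a)^3 + 6.225485*cos(a)^2 + 0.172788*cos(a) - 6.269158)/(-0.39*cos(a)^2 + 1.21*cos(a) + 2.22)^3
(5) = 1.18 - 3.24*g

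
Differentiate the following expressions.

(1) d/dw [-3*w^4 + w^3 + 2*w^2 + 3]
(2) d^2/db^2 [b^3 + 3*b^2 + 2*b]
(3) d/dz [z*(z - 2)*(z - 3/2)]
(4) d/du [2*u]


(1) = w*(-12*w^2 + 3*w + 4)
(2) = 6*b + 6
(3) = 3*z^2 - 7*z + 3
(4) = 2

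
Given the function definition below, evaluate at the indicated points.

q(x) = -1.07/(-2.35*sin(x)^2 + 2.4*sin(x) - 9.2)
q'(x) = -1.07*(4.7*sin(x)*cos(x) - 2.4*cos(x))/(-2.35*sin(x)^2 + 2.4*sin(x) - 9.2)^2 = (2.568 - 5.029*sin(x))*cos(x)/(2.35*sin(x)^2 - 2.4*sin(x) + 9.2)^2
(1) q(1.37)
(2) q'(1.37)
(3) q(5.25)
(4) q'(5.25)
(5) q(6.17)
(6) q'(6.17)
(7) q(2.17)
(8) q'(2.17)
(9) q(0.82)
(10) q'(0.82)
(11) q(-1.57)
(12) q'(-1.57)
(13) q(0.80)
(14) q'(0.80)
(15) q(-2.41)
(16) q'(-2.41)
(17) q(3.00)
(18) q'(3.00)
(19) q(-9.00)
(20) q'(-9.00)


(1) = 0.12
(2) = -0.01
(3) = 0.08
(4) = 0.02
(5) = 0.11
(6) = 0.03
(7) = 0.12
(8) = 0.01
(9) = 0.12
(10) = -0.01
(11) = 0.08
(12) = 0.00
(13) = 0.12
(14) = -0.01
(15) = 0.09
(16) = -0.03
(17) = 0.12
(18) = -0.02
(19) = 0.10
(20) = -0.04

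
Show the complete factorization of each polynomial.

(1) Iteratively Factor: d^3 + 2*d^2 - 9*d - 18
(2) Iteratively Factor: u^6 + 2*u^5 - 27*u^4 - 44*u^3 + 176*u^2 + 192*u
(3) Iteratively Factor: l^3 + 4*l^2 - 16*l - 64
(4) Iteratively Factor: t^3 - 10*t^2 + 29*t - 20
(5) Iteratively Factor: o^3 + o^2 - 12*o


(1) = (d + 2)*(d^2 - 9) = (d - 3)*(d + 2)*(d + 3)
(2) = (u + 1)*(u^5 + u^4 - 28*u^3 - 16*u^2 + 192*u) = (u + 1)*(u + 4)*(u^4 - 3*u^3 - 16*u^2 + 48*u) = (u - 4)*(u + 1)*(u + 4)*(u^3 + u^2 - 12*u) = (u - 4)*(u + 1)*(u + 4)^2*(u^2 - 3*u) = (u - 4)*(u - 3)*(u + 1)*(u + 4)^2*(u)
(3) = (l + 4)*(l^2 - 16) = (l - 4)*(l + 4)*(l + 4)
(4) = (t - 4)*(t^2 - 6*t + 5) = (t - 5)*(t - 4)*(t - 1)
(5) = (o)*(o^2 + o - 12) = o*(o - 3)*(o + 4)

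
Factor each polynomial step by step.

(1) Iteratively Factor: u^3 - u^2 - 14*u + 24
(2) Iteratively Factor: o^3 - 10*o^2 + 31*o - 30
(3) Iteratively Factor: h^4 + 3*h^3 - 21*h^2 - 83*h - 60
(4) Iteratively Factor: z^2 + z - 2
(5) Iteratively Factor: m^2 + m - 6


(1) = (u - 3)*(u^2 + 2*u - 8) = (u - 3)*(u + 4)*(u - 2)
(2) = (o - 3)*(o^2 - 7*o + 10) = (o - 3)*(o - 2)*(o - 5)
(3) = (h - 5)*(h^3 + 8*h^2 + 19*h + 12) = (h - 5)*(h + 3)*(h^2 + 5*h + 4) = (h - 5)*(h + 3)*(h + 4)*(h + 1)
(4) = (z - 1)*(z + 2)
(5) = (m - 2)*(m + 3)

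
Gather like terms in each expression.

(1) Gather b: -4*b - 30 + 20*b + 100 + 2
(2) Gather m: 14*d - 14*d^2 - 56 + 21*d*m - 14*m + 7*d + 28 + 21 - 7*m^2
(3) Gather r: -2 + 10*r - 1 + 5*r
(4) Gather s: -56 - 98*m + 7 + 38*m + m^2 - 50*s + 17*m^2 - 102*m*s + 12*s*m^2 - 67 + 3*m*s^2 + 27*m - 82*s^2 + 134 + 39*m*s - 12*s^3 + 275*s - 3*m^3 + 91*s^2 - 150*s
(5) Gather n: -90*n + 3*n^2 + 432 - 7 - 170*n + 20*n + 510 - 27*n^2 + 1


(1) = 16*b + 72
(2) = -14*d^2 + 21*d - 7*m^2 + m*(21*d - 14) - 7
(3) = 15*r - 3
(4) = -3*m^3 + 18*m^2 - 33*m - 12*s^3 + s^2*(3*m + 9) + s*(12*m^2 - 63*m + 75) + 18
(5) = -24*n^2 - 240*n + 936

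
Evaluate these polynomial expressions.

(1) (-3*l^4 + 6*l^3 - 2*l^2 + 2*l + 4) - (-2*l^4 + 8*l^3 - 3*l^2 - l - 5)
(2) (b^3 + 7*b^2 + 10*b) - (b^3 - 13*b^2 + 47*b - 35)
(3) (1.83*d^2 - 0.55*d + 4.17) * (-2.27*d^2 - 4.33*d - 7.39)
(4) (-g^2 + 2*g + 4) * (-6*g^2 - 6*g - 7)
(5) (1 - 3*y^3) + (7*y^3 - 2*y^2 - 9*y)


(1) = -l^4 - 2*l^3 + l^2 + 3*l + 9
(2) = 20*b^2 - 37*b + 35
(3) = -4.1541*d^4 - 6.6754*d^3 - 20.6081*d^2 - 13.9916*d - 30.8163
(4) = 6*g^4 - 6*g^3 - 29*g^2 - 38*g - 28
(5) = 4*y^3 - 2*y^2 - 9*y + 1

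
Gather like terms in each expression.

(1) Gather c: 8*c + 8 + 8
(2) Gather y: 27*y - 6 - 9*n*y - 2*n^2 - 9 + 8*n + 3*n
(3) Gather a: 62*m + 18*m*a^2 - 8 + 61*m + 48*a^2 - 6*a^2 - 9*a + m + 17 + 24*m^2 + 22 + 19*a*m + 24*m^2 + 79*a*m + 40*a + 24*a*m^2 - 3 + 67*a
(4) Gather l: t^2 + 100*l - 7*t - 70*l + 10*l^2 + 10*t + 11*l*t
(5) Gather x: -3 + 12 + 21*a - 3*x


(1) = 8*c + 16
(2) = -2*n^2 + 11*n + y*(27 - 9*n) - 15
(3) = a^2*(18*m + 42) + a*(24*m^2 + 98*m + 98) + 48*m^2 + 124*m + 28
(4) = 10*l^2 + l*(11*t + 30) + t^2 + 3*t
(5) = 21*a - 3*x + 9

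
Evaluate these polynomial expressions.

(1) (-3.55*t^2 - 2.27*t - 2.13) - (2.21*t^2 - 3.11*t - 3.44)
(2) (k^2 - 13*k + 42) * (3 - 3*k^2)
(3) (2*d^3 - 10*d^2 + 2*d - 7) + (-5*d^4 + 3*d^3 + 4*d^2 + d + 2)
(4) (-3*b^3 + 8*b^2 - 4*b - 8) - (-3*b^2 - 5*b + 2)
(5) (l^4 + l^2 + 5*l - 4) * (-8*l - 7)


(1) = -5.76*t^2 + 0.84*t + 1.31
(2) = -3*k^4 + 39*k^3 - 123*k^2 - 39*k + 126
(3) = -5*d^4 + 5*d^3 - 6*d^2 + 3*d - 5
(4) = -3*b^3 + 11*b^2 + b - 10
(5) = -8*l^5 - 7*l^4 - 8*l^3 - 47*l^2 - 3*l + 28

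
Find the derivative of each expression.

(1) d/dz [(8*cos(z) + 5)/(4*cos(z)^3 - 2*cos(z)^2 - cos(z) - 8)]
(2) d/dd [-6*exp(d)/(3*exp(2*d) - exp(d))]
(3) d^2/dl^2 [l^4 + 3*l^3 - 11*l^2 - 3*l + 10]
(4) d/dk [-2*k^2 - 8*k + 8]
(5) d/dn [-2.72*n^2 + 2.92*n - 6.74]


(1) = (64*cos(z)^3 + 44*cos(z)^2 - 20*cos(z) + 59)*sin(z)/(-2*cos(z) + cos(2*z) - cos(3*z) + 9)^2
(2) = 18*exp(d)/(3*exp(d) - 1)^2
(3) = 12*l^2 + 18*l - 22
(4) = -4*k - 8
(5) = 2.92 - 5.44*n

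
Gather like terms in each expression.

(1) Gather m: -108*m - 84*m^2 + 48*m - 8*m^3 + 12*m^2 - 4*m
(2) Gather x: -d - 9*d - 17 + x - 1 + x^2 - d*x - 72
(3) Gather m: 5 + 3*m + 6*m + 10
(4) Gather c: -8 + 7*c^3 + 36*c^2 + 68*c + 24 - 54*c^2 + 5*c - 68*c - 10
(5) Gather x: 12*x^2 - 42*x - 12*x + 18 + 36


(1) = -8*m^3 - 72*m^2 - 64*m
(2) = -10*d + x^2 + x*(1 - d) - 90
(3) = 9*m + 15
(4) = 7*c^3 - 18*c^2 + 5*c + 6
(5) = 12*x^2 - 54*x + 54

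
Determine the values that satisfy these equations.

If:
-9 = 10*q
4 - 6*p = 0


Then:
p = 2/3
q = -9/10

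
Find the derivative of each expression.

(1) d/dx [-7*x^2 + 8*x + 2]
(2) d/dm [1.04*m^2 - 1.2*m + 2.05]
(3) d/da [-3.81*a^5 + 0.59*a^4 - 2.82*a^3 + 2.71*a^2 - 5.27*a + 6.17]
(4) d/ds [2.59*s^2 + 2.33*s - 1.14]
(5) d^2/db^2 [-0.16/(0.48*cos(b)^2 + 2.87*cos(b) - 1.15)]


(1) = 8 - 14*x
(2) = 2.08*m - 1.2
(3) = -19.05*a^4 + 2.36*a^3 - 8.46*a^2 + 5.42*a - 5.27
(4) = 5.18*s + 2.33
(5) = (0.147456*(1 - cos(b)^2)^2 + 0.661248*cos(b)^3 + 1.744912*cos(b)^2 - 0.794416*cos(b) - 2.959904)/(0.48*cos(b)^2 + 2.87*cos(b) - 1.15)^3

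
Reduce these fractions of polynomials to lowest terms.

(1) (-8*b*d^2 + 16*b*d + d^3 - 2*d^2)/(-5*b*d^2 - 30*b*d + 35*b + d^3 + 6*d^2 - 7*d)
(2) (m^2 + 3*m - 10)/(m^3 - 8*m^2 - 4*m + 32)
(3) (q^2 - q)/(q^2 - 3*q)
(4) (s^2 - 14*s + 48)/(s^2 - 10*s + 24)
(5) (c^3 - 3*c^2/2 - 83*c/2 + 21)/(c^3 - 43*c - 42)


(1) = (8*b*d^2 - 16*b*d - d^3 + 2*d^2)/(5*b*d^2 + 30*b*d - 35*b - d^3 - 6*d^2 + 7*d)
(2) = (m + 5)/(m^2 - 6*m - 16)
(3) = (q - 1)/(q - 3)
(4) = (s - 8)/(s - 4)
(5) = (2*c - 1)/(2*c + 2)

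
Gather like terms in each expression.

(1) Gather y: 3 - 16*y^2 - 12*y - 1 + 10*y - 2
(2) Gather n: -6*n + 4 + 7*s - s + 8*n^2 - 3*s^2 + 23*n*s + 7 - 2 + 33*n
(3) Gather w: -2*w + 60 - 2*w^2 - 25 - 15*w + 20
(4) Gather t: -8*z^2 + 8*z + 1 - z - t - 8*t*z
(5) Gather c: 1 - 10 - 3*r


(1) = -16*y^2 - 2*y
(2) = 8*n^2 + n*(23*s + 27) - 3*s^2 + 6*s + 9
(3) = -2*w^2 - 17*w + 55
(4) = t*(-8*z - 1) - 8*z^2 + 7*z + 1
(5) = -3*r - 9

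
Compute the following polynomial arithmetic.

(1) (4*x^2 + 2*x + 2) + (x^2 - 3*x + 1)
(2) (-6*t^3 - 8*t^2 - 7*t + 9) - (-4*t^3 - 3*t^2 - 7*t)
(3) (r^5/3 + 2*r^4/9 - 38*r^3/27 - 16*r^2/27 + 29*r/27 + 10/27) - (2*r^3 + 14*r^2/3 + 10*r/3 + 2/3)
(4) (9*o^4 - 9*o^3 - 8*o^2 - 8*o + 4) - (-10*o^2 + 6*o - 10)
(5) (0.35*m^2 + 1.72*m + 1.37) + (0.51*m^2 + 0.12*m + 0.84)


(1) = 5*x^2 - x + 3
(2) = -2*t^3 - 5*t^2 + 9
(3) = r^5/3 + 2*r^4/9 - 92*r^3/27 - 142*r^2/27 - 61*r/27 - 8/27
(4) = 9*o^4 - 9*o^3 + 2*o^2 - 14*o + 14
(5) = 0.86*m^2 + 1.84*m + 2.21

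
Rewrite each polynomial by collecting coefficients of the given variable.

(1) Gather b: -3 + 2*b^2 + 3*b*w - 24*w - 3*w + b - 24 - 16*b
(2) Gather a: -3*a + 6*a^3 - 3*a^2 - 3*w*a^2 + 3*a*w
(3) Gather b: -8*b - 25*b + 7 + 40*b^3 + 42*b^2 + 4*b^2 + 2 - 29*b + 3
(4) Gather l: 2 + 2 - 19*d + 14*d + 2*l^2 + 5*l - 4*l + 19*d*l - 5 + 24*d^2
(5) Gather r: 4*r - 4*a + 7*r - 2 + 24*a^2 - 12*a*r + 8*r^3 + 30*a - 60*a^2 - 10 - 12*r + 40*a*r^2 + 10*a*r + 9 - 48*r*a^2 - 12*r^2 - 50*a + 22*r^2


(1) = 2*b^2 + b*(3*w - 15) - 27*w - 27
(2) = 6*a^3 + a^2*(-3*w - 3) + a*(3*w - 3)
(3) = 40*b^3 + 46*b^2 - 62*b + 12
(4) = 24*d^2 - 5*d + 2*l^2 + l*(19*d + 1) - 1
(5) = -36*a^2 - 24*a + 8*r^3 + r^2*(40*a + 10) + r*(-48*a^2 - 2*a - 1) - 3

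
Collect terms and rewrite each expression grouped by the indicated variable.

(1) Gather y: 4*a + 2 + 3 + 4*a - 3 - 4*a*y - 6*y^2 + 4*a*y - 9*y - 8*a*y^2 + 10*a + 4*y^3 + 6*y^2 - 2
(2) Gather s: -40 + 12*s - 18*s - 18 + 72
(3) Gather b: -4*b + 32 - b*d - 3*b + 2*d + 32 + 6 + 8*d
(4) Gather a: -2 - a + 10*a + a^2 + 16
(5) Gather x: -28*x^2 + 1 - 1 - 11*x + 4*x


(1) = -8*a*y^2 + 18*a + 4*y^3 - 9*y
(2) = 14 - 6*s
(3) = b*(-d - 7) + 10*d + 70
(4) = a^2 + 9*a + 14
(5) = -28*x^2 - 7*x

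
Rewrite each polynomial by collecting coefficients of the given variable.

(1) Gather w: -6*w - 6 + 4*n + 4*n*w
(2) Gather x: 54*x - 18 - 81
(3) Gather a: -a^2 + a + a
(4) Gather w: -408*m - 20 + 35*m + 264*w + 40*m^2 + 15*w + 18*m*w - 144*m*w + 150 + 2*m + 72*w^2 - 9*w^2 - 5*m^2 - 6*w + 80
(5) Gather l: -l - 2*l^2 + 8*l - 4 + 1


(1) = 4*n + w*(4*n - 6) - 6
(2) = 54*x - 99
(3) = -a^2 + 2*a
(4) = 35*m^2 - 371*m + 63*w^2 + w*(273 - 126*m) + 210
(5) = -2*l^2 + 7*l - 3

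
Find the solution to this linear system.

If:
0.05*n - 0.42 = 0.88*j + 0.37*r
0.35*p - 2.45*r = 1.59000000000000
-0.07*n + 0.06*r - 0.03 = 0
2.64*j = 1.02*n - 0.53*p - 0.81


Then:
j = -0.03
n = -1.51
p = -4.26
r = -1.26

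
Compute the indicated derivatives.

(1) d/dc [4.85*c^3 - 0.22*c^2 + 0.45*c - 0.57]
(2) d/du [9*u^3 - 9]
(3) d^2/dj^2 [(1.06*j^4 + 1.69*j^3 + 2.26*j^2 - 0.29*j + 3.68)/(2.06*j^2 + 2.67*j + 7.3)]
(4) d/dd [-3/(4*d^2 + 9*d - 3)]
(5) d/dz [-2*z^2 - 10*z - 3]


(1) = 14.55*c^2 - 0.44*c + 0.45
(2) = 27*u^2
(3) = (8.996432*j^6 + 34.981272*j^5 + 140.981484*j^4 + 276.51241*j^3 + 765.270948*j^2 + 687.971136*j + 193.964604)/(8.741816*j^6 + 33.991236*j^5 + 136.991442*j^4 + 259.942923*j^3 + 485.45511*j^2 + 426.8529*j + 389.017)
(4) = 3*(8*d + 9)/(4*d^2 + 9*d - 3)^2
(5) = -4*z - 10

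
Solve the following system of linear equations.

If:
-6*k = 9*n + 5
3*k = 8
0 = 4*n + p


Then:
k = 8/3
n = -7/3
p = 28/3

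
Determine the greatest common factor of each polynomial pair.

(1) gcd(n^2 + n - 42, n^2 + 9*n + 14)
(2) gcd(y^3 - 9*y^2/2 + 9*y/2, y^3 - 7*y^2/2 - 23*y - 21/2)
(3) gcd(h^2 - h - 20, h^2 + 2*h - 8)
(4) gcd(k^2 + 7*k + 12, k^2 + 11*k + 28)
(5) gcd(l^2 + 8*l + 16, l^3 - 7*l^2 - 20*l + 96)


(1) = n + 7
(2) = 1
(3) = gcd((h - 5)*(h + 4), (h - 2)*(h + 4)) = h + 4
(4) = gcd((k + 3)*(k + 4), (k + 4)*(k + 7)) = k + 4
(5) = gcd((l + 4)^2, (l - 8)*(l - 3)*(l + 4)) = l + 4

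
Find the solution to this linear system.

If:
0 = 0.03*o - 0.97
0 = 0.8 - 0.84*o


Then:
No Solution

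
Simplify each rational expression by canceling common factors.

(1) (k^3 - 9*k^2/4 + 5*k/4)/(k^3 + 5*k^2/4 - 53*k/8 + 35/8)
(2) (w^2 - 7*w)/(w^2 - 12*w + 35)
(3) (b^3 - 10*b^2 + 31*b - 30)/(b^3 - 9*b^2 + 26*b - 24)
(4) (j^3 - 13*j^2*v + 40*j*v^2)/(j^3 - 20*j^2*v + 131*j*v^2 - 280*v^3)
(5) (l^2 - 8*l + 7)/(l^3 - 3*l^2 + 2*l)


(1) = 2*k/(2*k + 7)
(2) = w/(w - 5)
(3) = (b - 5)/(b - 4)
(4) = -j/(-j + 7*v)
(5) = (l - 7)/(l^2 - 2*l)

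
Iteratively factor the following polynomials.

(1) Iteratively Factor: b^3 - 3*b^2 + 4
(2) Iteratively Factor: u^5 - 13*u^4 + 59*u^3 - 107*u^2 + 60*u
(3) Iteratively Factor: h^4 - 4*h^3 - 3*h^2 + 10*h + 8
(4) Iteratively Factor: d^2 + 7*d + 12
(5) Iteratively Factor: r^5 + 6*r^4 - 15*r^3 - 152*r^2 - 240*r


(1) = (b - 2)*(b^2 - b - 2) = (b - 2)^2*(b + 1)
(2) = (u - 5)*(u^4 - 8*u^3 + 19*u^2 - 12*u) = (u - 5)*(u - 4)*(u^3 - 4*u^2 + 3*u) = (u - 5)*(u - 4)*(u - 1)*(u^2 - 3*u) = (u - 5)*(u - 4)*(u - 3)*(u - 1)*(u)
(3) = (h - 4)*(h^3 - 3*h - 2) = (h - 4)*(h + 1)*(h^2 - h - 2) = (h - 4)*(h + 1)^2*(h - 2)
(4) = (d + 4)*(d + 3)
(5) = (r)*(r^4 + 6*r^3 - 15*r^2 - 152*r - 240) = r*(r + 3)*(r^3 + 3*r^2 - 24*r - 80) = r*(r - 5)*(r + 3)*(r^2 + 8*r + 16) = r*(r - 5)*(r + 3)*(r + 4)*(r + 4)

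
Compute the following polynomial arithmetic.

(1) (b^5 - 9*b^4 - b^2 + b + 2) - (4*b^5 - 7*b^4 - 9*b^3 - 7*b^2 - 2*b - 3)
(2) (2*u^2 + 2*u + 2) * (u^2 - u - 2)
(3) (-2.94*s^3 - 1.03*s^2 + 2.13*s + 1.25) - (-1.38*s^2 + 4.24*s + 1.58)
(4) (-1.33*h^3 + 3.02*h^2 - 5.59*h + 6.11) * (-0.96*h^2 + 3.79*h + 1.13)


(1) = -3*b^5 - 2*b^4 + 9*b^3 + 6*b^2 + 3*b + 5
(2) = 2*u^4 - 4*u^2 - 6*u - 4
(3) = -2.94*s^3 + 0.35*s^2 - 2.11*s - 0.33
(4) = 1.2768*h^5 - 7.9399*h^4 + 15.3093*h^3 - 23.6391*h^2 + 16.8402*h + 6.9043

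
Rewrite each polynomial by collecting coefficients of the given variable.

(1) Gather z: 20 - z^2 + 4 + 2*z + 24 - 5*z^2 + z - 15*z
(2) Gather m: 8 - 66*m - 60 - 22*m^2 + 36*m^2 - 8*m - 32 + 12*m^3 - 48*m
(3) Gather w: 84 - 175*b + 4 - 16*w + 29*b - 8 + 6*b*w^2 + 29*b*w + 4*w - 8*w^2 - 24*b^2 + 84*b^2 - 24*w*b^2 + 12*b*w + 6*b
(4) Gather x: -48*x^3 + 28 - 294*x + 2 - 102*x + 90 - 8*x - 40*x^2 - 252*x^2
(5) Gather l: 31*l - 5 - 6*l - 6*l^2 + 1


(1) = -6*z^2 - 12*z + 48
(2) = 12*m^3 + 14*m^2 - 122*m - 84
(3) = 60*b^2 - 140*b + w^2*(6*b - 8) + w*(-24*b^2 + 41*b - 12) + 80
(4) = -48*x^3 - 292*x^2 - 404*x + 120
(5) = -6*l^2 + 25*l - 4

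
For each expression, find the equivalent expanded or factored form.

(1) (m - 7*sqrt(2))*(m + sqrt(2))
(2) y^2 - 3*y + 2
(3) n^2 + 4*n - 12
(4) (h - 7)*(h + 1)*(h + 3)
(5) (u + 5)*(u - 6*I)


(1) = m^2 - 6*sqrt(2)*m - 14
(2) = (y - 2)*(y - 1)
(3) = (n - 2)*(n + 6)
(4) = h^3 - 3*h^2 - 25*h - 21
(5) = u^2 + 5*u - 6*I*u - 30*I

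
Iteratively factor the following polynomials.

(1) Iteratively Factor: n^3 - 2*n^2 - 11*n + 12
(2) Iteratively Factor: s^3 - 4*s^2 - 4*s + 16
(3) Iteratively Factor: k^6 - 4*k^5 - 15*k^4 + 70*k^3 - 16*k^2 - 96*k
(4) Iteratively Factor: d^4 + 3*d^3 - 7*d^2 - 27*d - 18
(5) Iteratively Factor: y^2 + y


(1) = (n - 1)*(n^2 - n - 12) = (n - 1)*(n + 3)*(n - 4)
(2) = (s - 4)*(s^2 - 4) = (s - 4)*(s - 2)*(s + 2)
(3) = (k + 1)*(k^5 - 5*k^4 - 10*k^3 + 80*k^2 - 96*k) = k*(k + 1)*(k^4 - 5*k^3 - 10*k^2 + 80*k - 96) = k*(k - 4)*(k + 1)*(k^3 - k^2 - 14*k + 24) = k*(k - 4)*(k + 1)*(k + 4)*(k^2 - 5*k + 6) = k*(k - 4)*(k - 3)*(k + 1)*(k + 4)*(k - 2)
(4) = (d + 2)*(d^3 + d^2 - 9*d - 9) = (d - 3)*(d + 2)*(d^2 + 4*d + 3) = (d - 3)*(d + 1)*(d + 2)*(d + 3)
(5) = (y)*(y + 1)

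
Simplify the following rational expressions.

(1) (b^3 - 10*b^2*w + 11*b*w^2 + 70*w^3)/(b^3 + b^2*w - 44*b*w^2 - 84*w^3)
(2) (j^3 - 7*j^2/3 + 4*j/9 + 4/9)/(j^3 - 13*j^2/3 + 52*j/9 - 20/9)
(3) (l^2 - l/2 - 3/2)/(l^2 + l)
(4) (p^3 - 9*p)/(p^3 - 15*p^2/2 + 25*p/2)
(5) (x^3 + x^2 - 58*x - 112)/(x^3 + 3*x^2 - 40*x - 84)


(1) = (b - 5*w)/(b + 6*w)
(2) = (3*j + 1)/(3*j - 5)
(3) = (2*l - 3)/(2*l)
(4) = (2*p^2 - 18)/(2*p^2 - 15*p + 25)
(5) = (x - 8)/(x - 6)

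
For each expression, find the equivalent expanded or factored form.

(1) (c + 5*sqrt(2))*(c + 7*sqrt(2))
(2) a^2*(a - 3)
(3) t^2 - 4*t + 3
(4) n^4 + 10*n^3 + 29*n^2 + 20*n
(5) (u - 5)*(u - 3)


(1) = c^2 + 12*sqrt(2)*c + 70
(2) = a^3 - 3*a^2
(3) = (t - 3)*(t - 1)
(4) = n*(n + 1)*(n + 4)*(n + 5)
(5) = u^2 - 8*u + 15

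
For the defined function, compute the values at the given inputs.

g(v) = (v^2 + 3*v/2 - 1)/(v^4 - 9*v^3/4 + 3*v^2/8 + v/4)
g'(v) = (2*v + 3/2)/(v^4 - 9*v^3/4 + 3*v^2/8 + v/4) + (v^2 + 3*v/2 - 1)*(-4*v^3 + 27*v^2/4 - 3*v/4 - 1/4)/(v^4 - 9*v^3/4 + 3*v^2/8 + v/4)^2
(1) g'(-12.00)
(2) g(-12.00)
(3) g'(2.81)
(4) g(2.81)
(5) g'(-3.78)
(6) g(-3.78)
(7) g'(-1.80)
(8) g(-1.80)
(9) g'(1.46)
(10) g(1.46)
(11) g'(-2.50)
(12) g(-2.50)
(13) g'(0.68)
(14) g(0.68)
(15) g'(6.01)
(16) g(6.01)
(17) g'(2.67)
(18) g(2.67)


(1) = 0.00
(2) = 0.01
(3) = -1.18
(4) = 0.69
(5) = 0.00
(6) = 0.02
(7) = -0.12
(8) = -0.02
(9) = -2.24
(10) = -2.57
(11) = -0.02
(12) = 0.02
(13) = 4.54
(14) = -3.21
(15) = -0.02
(16) = 0.05
(17) = -1.78
(18) = 0.89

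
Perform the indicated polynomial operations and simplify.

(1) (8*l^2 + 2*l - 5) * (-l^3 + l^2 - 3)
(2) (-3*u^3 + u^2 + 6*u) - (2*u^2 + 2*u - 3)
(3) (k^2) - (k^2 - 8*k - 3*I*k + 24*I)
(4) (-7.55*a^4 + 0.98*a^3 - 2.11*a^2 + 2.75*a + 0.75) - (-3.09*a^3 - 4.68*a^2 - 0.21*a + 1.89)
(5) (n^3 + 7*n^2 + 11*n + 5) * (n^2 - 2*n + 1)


(1) = -8*l^5 + 6*l^4 + 7*l^3 - 29*l^2 - 6*l + 15
(2) = -3*u^3 - u^2 + 4*u + 3
(3) = 8*k + 3*I*k - 24*I
(4) = -7.55*a^4 + 4.07*a^3 + 2.57*a^2 + 2.96*a - 1.14
(5) = n^5 + 5*n^4 - 2*n^3 - 10*n^2 + n + 5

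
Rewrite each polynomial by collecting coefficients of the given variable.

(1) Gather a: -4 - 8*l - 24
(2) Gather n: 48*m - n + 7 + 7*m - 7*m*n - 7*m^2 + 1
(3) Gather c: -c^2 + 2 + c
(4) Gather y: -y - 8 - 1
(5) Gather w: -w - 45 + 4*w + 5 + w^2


(1) = -8*l - 28
(2) = -7*m^2 + 55*m + n*(-7*m - 1) + 8
(3) = -c^2 + c + 2
(4) = -y - 9
(5) = w^2 + 3*w - 40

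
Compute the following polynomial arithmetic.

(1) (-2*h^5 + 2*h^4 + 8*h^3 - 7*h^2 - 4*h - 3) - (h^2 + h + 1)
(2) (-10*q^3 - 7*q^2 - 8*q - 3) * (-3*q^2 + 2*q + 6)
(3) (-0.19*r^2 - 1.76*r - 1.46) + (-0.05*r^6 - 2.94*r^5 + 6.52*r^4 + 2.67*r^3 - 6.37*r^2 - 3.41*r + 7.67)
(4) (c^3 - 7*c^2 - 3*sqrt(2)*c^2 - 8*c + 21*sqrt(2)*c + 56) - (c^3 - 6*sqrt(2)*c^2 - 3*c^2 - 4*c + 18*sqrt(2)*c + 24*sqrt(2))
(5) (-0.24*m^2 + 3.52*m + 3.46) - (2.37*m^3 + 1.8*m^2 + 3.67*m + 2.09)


(1) = -2*h^5 + 2*h^4 + 8*h^3 - 8*h^2 - 5*h - 4
(2) = 30*q^5 + q^4 - 50*q^3 - 49*q^2 - 54*q - 18
(3) = -0.05*r^6 - 2.94*r^5 + 6.52*r^4 + 2.67*r^3 - 6.56*r^2 - 5.17*r + 6.21
(4) = -4*c^2 + 3*sqrt(2)*c^2 - 4*c + 3*sqrt(2)*c - 24*sqrt(2) + 56
(5) = -2.37*m^3 - 2.04*m^2 - 0.15*m + 1.37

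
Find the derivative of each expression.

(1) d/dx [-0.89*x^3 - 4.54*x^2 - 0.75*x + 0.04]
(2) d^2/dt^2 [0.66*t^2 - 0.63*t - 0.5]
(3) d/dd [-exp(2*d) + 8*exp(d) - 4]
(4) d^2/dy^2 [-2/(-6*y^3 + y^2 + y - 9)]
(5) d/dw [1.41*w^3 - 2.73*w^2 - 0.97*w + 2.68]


(1) = -2.67*x^2 - 9.08*x - 0.75
(2) = 1.32000000000000
(3) = 2*(4 - exp(d))*exp(d)
(4) = 4*((1 - 18*y)*(6*y^3 - y^2 - y + 9) + (-18*y^2 + 2*y + 1)^2)/(6*y^3 - y^2 - y + 9)^3
(5) = 4.23*w^2 - 5.46*w - 0.97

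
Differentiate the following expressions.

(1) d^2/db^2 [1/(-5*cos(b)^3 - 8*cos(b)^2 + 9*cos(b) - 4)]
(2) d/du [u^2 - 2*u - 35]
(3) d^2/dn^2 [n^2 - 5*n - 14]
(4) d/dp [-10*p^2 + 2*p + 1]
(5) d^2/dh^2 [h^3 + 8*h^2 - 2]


(1) = ((21*cos(b) - 64*cos(2*b) - 45*cos(3*b))*(5*cos(b)^3 + 8*cos(b)^2 - 9*cos(b) + 4)/4 - 2*(15*cos(b)^2 + 16*cos(b) - 9)^2*sin(b)^2)/(5*cos(b)^3 + 8*cos(b)^2 - 9*cos(b) + 4)^3
(2) = 2*u - 2
(3) = 2
(4) = 2 - 20*p
(5) = 6*h + 16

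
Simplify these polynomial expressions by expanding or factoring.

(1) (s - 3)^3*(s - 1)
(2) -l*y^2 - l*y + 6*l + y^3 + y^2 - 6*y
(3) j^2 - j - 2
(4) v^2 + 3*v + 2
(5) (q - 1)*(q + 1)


(1) = s^4 - 10*s^3 + 36*s^2 - 54*s + 27
(2) = (-l + y)*(y - 2)*(y + 3)
(3) = (j - 2)*(j + 1)
(4) = (v + 1)*(v + 2)
(5) = q^2 - 1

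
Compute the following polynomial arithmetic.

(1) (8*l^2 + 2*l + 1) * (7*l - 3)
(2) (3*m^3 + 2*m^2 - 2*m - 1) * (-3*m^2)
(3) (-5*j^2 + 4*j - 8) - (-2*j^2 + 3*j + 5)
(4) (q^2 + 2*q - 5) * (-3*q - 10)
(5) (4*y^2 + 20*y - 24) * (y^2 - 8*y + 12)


(1) = 56*l^3 - 10*l^2 + l - 3
(2) = -9*m^5 - 6*m^4 + 6*m^3 + 3*m^2
(3) = -3*j^2 + j - 13
(4) = -3*q^3 - 16*q^2 - 5*q + 50
(5) = 4*y^4 - 12*y^3 - 136*y^2 + 432*y - 288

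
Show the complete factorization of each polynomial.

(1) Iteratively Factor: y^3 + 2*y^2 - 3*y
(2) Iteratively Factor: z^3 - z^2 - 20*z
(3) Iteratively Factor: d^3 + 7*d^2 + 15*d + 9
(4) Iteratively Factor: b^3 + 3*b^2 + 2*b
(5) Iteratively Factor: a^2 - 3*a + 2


(1) = (y)*(y^2 + 2*y - 3) = y*(y + 3)*(y - 1)
(2) = (z - 5)*(z^2 + 4*z) = (z - 5)*(z + 4)*(z)
(3) = (d + 3)*(d^2 + 4*d + 3) = (d + 3)^2*(d + 1)
(4) = (b + 1)*(b^2 + 2*b) = (b + 1)*(b + 2)*(b)
(5) = (a - 2)*(a - 1)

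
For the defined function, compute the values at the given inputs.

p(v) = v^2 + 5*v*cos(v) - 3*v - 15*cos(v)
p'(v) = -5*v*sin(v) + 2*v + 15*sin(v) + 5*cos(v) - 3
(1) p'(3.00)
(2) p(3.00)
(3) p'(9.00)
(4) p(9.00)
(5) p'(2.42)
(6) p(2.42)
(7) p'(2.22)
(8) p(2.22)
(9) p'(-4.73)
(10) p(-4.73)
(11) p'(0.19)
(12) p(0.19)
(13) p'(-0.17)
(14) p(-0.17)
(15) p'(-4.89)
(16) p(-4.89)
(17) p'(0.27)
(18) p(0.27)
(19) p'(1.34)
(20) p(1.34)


(1) = -1.95
(2) = 0.00
(3) = -1.92
(4) = 26.67
(5) = 0.00
(6) = 0.77
(7) = 1.52
(8) = 0.63
(9) = 26.27
(10) = 35.88
(11) = 4.94
(12) = -14.33
(13) = -1.09
(14) = -15.08
(15) = 26.93
(16) = 31.61
(17) = 6.00
(18) = -13.89
(19) = 8.90
(20) = -4.12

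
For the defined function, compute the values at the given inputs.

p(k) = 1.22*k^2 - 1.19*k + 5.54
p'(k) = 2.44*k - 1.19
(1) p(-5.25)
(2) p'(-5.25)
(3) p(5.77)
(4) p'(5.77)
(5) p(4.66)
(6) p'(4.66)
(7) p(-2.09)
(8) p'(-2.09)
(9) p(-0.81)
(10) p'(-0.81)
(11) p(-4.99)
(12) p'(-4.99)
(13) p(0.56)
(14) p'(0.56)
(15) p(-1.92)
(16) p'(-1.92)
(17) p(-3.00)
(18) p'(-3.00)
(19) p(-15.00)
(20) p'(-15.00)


(1) = 45.41
(2) = -14.00
(3) = 39.29
(4) = 12.89
(5) = 26.49
(6) = 10.18
(7) = 13.36
(8) = -6.29
(9) = 7.30
(10) = -3.17
(11) = 41.86
(12) = -13.37
(13) = 5.26
(14) = 0.18
(15) = 12.32
(16) = -5.87
(17) = 20.09
(18) = -8.51
(19) = 297.89
(20) = -37.79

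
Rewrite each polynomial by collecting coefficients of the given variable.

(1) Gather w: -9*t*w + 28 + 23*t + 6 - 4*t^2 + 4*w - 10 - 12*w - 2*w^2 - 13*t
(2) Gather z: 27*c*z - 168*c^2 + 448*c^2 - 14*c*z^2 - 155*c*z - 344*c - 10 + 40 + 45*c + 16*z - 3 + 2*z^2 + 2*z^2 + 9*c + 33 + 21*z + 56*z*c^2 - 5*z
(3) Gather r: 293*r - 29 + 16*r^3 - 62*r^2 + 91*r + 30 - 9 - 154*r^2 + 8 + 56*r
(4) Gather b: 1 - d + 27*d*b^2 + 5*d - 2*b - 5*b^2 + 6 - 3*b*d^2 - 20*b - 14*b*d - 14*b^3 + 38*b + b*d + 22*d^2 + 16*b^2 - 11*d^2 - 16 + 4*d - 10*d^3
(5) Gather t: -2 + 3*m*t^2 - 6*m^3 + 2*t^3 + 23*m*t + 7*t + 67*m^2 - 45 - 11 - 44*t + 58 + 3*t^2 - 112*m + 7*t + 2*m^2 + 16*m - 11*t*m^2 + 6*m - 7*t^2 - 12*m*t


(1) = -4*t^2 + 10*t - 2*w^2 + w*(-9*t - 8) + 24
(2) = 280*c^2 - 290*c + z^2*(4 - 14*c) + z*(56*c^2 - 128*c + 32) + 60
(3) = 16*r^3 - 216*r^2 + 440*r
(4) = -14*b^3 + b^2*(27*d + 11) + b*(-3*d^2 - 13*d + 16) - 10*d^3 + 11*d^2 + 8*d - 9
(5) = -6*m^3 + 69*m^2 - 90*m + 2*t^3 + t^2*(3*m - 4) + t*(-11*m^2 + 11*m - 30)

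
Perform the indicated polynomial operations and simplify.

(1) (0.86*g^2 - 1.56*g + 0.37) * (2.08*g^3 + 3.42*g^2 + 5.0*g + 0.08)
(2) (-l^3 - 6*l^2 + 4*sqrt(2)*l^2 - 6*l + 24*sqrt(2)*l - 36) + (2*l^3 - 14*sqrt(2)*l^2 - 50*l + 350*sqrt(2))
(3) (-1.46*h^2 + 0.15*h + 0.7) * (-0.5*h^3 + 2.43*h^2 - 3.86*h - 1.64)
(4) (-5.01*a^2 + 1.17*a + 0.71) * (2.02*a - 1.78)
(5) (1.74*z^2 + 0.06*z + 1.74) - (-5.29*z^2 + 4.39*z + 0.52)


(1) = 1.7888*g^5 - 0.3036*g^4 - 0.2656*g^3 - 6.4658*g^2 + 1.7252*g + 0.0296
(2) = l^3 - 10*sqrt(2)*l^2 - 6*l^2 - 56*l + 24*sqrt(2)*l - 36 + 350*sqrt(2)
(3) = 0.73*h^5 - 3.6228*h^4 + 5.6501*h^3 + 3.5164*h^2 - 2.948*h - 1.148
(4) = -10.1202*a^3 + 11.2812*a^2 - 0.6484*a - 1.2638
(5) = 7.03*z^2 - 4.33*z + 1.22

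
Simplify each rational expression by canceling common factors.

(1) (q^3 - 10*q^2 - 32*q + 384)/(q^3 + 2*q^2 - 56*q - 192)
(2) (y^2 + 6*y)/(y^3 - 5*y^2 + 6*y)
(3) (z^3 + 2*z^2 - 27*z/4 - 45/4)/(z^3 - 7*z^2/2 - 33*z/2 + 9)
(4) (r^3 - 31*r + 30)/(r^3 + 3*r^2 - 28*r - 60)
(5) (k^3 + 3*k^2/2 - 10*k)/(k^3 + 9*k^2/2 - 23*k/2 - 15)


(1) = (q - 8)/(q + 4)
(2) = (y + 6)/(y^2 - 5*y + 6)
(3) = (4*z^2 - 4*z - 15)/(4*z^2 - 26*z + 12)
(4) = (r - 1)/(r + 2)
(5) = (k^2 + 4*k)/(k^2 + 7*k + 6)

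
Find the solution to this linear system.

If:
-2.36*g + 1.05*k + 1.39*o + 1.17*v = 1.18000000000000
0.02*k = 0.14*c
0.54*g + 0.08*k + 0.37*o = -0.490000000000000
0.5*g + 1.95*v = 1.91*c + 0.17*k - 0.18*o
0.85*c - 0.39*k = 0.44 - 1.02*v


Then:
c = -0.75
g = -1.84
k = -5.25
o = 2.50
v = -0.95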